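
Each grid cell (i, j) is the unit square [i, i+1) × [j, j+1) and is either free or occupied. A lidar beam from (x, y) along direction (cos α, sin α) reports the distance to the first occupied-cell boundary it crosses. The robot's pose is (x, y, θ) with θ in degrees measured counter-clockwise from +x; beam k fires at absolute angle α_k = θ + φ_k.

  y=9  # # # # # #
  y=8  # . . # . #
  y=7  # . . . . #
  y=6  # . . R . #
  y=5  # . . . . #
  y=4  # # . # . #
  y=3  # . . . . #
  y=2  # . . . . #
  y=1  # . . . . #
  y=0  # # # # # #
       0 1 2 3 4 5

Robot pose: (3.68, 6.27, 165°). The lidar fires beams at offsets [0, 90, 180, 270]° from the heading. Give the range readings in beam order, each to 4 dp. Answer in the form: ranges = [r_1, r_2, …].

ranges = [2.7745, 1.3148, 1.3666, 2.8263]

beam 1: φ=0°, α=165°
  direction (-0.9659, 0.2588); cell (3,6); t to first gridline: x 0.7040, y 2.8205 (then +1.0353 / +3.8637)
    (2,6) via x @ 0.7040
    (1,6) via x @ 1.7393
    (0,6) via x @ 2.7745  # hit
  → r_1 = 2.7745
beam 2: φ=90°, α=255°
  direction (-0.2588, -0.9659); cell (3,6); t to first gridline: x 2.6273, y 0.2795 (then +3.8637 / +1.0353)
    (3,5) via y @ 0.2795
    (3,4) via y @ 1.3148  # hit
  → r_2 = 1.3148
beam 3: φ=180°, α=345°
  direction (0.9659, -0.2588); cell (3,6); t to first gridline: x 0.3313, y 1.0432 (then +1.0353 / +3.8637)
    (4,6) via x @ 0.3313
    (4,5) via y @ 1.0432
    (5,5) via x @ 1.3666  # hit
  → r_3 = 1.3666
beam 4: φ=270°, α=75°
  direction (0.2588, 0.9659); cell (3,6); t to first gridline: x 1.2364, y 0.7558 (then +3.8637 / +1.0353)
    (3,7) via y @ 0.7558
    (4,7) via x @ 1.2364
    (4,8) via y @ 1.7910
    (4,9) via y @ 2.8263  # hit
  → r_4 = 2.8263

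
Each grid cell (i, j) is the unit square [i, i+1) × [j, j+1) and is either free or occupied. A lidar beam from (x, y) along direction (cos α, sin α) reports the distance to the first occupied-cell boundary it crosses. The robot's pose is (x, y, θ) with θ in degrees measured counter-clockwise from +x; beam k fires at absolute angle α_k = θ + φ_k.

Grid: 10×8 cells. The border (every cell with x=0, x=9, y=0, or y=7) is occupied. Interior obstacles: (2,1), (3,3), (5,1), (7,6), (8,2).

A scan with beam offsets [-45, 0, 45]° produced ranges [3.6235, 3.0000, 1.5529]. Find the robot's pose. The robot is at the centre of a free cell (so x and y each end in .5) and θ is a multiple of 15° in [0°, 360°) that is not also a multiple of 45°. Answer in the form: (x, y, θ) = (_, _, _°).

(x, y, θ) = (2.5, 3.5, 120°)

The pose lattice has 43·16 = 688 candidates. Test each by forward raycasting.
  (5.5, 5.5, 210°): beam 1 = 4.6587 ≠ 3.6235 ✗
  (7.5, 5.5, 285°): beam 1 = 4.0415 ≠ 3.6235 ✗
  (2.5, 5.5, 195°): beam 1 = 1.7321 ≠ 3.6235 ✗
  …
  (2.5, 3.5, 120°): r_1=3.6235, r_2=3.0000, r_3=1.5529 — all match ✓
Unique over the lattice → pose = (2.5, 3.5, 120°).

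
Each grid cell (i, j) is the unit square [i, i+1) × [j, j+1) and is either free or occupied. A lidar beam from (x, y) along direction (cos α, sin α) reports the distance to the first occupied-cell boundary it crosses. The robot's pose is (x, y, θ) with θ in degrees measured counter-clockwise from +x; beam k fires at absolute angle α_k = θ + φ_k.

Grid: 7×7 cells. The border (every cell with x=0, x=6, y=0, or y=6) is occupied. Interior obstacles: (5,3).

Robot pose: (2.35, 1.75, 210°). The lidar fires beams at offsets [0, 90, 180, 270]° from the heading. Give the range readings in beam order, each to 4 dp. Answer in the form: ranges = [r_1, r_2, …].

beam 1: φ=0°, α=210°
  direction (-0.8660, -0.5000); cell (2,1); t to first gridline: x 0.4041, y 1.5000 (then +1.1547 / +2.0000)
    (1,1) via x @ 0.4041
    (1,0) via y @ 1.5000  # hit
  → r_1 = 1.5000
beam 2: φ=90°, α=300°
  direction (0.5000, -0.8660); cell (2,1); t to first gridline: x 1.3000, y 0.8660 (then +2.0000 / +1.1547)
    (2,0) via y @ 0.8660  # hit
  → r_2 = 0.8660
beam 3: φ=180°, α=30°
  direction (0.8660, 0.5000); cell (2,1); t to first gridline: x 0.7506, y 0.5000 (then +1.1547 / +2.0000)
    (2,2) via y @ 0.5000
    (3,2) via x @ 0.7506
    (4,2) via x @ 1.9053
    (4,3) via y @ 2.5000
    (5,3) via x @ 3.0600  # hit
  → r_3 = 3.0600
beam 4: φ=270°, α=120°
  direction (-0.5000, 0.8660); cell (2,1); t to first gridline: x 0.7000, y 0.2887 (then +2.0000 / +1.1547)
    (2,2) via y @ 0.2887
    (1,2) via x @ 0.7000
    (1,3) via y @ 1.4434
    (1,4) via y @ 2.5981
    (0,4) via x @ 2.7000  # hit
  → r_4 = 2.7000

ranges = [1.5000, 0.8660, 3.0600, 2.7000]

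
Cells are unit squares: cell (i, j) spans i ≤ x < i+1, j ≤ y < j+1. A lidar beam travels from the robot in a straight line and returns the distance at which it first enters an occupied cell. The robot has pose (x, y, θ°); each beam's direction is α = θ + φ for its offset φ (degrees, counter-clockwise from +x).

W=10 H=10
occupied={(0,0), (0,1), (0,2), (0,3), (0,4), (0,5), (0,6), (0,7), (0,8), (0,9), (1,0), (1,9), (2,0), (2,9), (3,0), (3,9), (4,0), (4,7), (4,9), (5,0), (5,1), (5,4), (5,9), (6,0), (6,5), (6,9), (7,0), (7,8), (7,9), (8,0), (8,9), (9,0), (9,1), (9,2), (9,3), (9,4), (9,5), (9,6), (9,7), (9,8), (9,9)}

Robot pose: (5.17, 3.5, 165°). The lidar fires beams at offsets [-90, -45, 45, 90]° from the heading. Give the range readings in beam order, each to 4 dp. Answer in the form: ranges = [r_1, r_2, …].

beam 1: φ=-90°, α=75°
  dir = (cos 75°, sin 75°) = (0.2588, 0.9659); from cell (5,3)
  next x-line at t=3.2069, next y-line at t=0.5176; Δt_x=3.8637, Δt_y=1.0353
    y: enter (5,4) at t=0.5176 ← occupied
  → r_1 = 0.5176
beam 2: φ=-45°, α=120°
  dir = (cos 120°, sin 120°) = (-0.5000, 0.8660); from cell (5,3)
  next x-line at t=0.3400, next y-line at t=0.5774; Δt_x=2.0000, Δt_y=1.1547
    x: enter (4,3) at t=0.3400
    y: enter (4,4) at t=0.5774
    y: enter (4,5) at t=1.7321
    x: enter (3,5) at t=2.3400
    y: enter (3,6) at t=2.8868
    y: enter (3,7) at t=4.0415
    x: enter (2,7) at t=4.3400
    y: enter (2,8) at t=5.1962
    x: enter (1,8) at t=6.3400
    y: enter (1,9) at t=6.3509 ← occupied
  → r_2 = 6.3509
beam 3: φ=45°, α=210°
  dir = (cos 210°, sin 210°) = (-0.8660, -0.5000); from cell (5,3)
  next x-line at t=0.1963, next y-line at t=1.0000; Δt_x=1.1547, Δt_y=2.0000
    x: enter (4,3) at t=0.1963
    y: enter (4,2) at t=1.0000
    x: enter (3,2) at t=1.3510
    x: enter (2,2) at t=2.5057
    y: enter (2,1) at t=3.0000
    x: enter (1,1) at t=3.6604
    x: enter (0,1) at t=4.8151 ← occupied
  → r_3 = 4.8151
beam 4: φ=90°, α=255°
  dir = (cos 255°, sin 255°) = (-0.2588, -0.9659); from cell (5,3)
  next x-line at t=0.6568, next y-line at t=0.5176; Δt_x=3.8637, Δt_y=1.0353
    y: enter (5,2) at t=0.5176
    x: enter (4,2) at t=0.6568
    y: enter (4,1) at t=1.5529
    y: enter (4,0) at t=2.5882 ← occupied
  → r_4 = 2.5882

ranges = [0.5176, 6.3509, 4.8151, 2.5882]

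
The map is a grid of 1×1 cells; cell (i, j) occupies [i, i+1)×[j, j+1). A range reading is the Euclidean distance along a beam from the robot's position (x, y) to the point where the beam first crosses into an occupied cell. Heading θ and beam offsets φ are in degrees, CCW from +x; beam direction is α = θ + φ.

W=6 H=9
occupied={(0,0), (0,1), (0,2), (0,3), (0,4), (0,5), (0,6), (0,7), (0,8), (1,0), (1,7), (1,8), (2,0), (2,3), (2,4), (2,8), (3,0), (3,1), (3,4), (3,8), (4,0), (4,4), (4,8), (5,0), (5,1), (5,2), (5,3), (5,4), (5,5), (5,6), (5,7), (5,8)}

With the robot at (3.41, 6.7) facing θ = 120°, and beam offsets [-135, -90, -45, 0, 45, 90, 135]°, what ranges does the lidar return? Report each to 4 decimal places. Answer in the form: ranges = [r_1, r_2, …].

ranges = [1.6461, 1.8360, 1.3459, 1.5011, 1.4597, 2.7828, 1.7600]

beam 1: φ=-135°, α=345°
  d=(0.9659,-0.2588)  start (3,6)  tX=0.6108 tY=2.7046  stride 1/|dx|=1.0353 1/|dy|=3.8637
    cross x-line → (4,6), t=0.6108
    cross x-line → (5,6), t=1.6461 (wall)
  → r_1 = 1.6461
beam 2: φ=-90°, α=30°
  d=(0.8660,0.5000)  start (3,6)  tX=0.6813 tY=0.6000  stride 1/|dx|=1.1547 1/|dy|=2.0000
    cross y-line → (3,7), t=0.6000
    cross x-line → (4,7), t=0.6813
    cross x-line → (5,7), t=1.8360 (wall)
  → r_2 = 1.8360
beam 3: φ=-45°, α=75°
  d=(0.2588,0.9659)  start (3,6)  tX=2.2796 tY=0.3106  stride 1/|dx|=3.8637 1/|dy|=1.0353
    cross y-line → (3,7), t=0.3106
    cross y-line → (3,8), t=1.3459 (wall)
  → r_3 = 1.3459
beam 4: φ=0°, α=120°
  d=(-0.5000,0.8660)  start (3,6)  tX=0.8200 tY=0.3464  stride 1/|dx|=2.0000 1/|dy|=1.1547
    cross y-line → (3,7), t=0.3464
    cross x-line → (2,7), t=0.8200
    cross y-line → (2,8), t=1.5011 (wall)
  → r_4 = 1.5011
beam 5: φ=45°, α=165°
  d=(-0.9659,0.2588)  start (3,6)  tX=0.4245 tY=1.1591  stride 1/|dx|=1.0353 1/|dy|=3.8637
    cross x-line → (2,6), t=0.4245
    cross y-line → (2,7), t=1.1591
    cross x-line → (1,7), t=1.4597 (wall)
  → r_5 = 1.4597
beam 6: φ=90°, α=210°
  d=(-0.8660,-0.5000)  start (3,6)  tX=0.4734 tY=1.4000  stride 1/|dx|=1.1547 1/|dy|=2.0000
    cross x-line → (2,6), t=0.4734
    cross y-line → (2,5), t=1.4000
    cross x-line → (1,5), t=1.6281
    cross x-line → (0,5), t=2.7828 (wall)
  → r_6 = 2.7828
beam 7: φ=135°, α=255°
  d=(-0.2588,-0.9659)  start (3,6)  tX=1.5841 tY=0.7247  stride 1/|dx|=3.8637 1/|dy|=1.0353
    cross y-line → (3,5), t=0.7247
    cross x-line → (2,5), t=1.5841
    cross y-line → (2,4), t=1.7600 (wall)
  → r_7 = 1.7600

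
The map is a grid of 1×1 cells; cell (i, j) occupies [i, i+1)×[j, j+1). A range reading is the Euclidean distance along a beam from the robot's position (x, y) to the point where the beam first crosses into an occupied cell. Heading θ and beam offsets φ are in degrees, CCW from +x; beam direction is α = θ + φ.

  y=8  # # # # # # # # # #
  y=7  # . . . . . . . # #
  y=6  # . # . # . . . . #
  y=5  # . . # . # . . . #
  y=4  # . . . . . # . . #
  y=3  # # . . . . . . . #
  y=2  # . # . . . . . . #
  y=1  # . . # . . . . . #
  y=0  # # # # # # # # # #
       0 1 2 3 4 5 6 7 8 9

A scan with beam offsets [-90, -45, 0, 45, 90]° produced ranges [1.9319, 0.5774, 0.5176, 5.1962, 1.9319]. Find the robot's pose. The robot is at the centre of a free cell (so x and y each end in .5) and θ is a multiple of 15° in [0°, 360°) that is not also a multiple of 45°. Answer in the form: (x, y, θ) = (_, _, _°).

(x, y, θ) = (4.5, 7.5, 285°)

Enumerate (i+0.5, j+0.5, θ) over the 47 free cells and 16 admissible headings. For each, cast all 5 beams and compare to the given ranges.
  (1.5, 4.5, 240°): beam 1 = 0.5774 ≠ 1.9319 ✗
  (6.5, 2.5, 30°): beam 1 = 1.7321 ≠ 1.9319 ✗
  (2.5, 5.5, 105°): beam 1 = 0.5176 ≠ 1.9319 ✗
  …
  (4.5, 7.5, 285°): r_1=1.9319, r_2=0.5774, r_3=0.5176, r_4=5.1962, r_5=1.9319 — all match ✓
Unique over the lattice → pose = (4.5, 7.5, 285°).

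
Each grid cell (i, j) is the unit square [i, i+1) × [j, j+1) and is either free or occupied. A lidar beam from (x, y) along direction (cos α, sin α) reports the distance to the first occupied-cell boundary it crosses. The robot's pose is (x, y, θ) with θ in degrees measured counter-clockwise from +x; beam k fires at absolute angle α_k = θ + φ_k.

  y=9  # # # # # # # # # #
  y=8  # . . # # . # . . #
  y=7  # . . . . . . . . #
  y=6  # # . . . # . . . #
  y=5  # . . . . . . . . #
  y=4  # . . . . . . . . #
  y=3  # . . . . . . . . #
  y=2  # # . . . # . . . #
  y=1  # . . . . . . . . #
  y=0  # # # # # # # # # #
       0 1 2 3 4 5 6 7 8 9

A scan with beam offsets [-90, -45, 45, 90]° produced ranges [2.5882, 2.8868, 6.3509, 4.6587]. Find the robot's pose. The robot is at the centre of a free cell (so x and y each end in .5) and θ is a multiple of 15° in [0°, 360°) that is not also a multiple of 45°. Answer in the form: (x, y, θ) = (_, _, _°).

The pose lattice has 57·16 = 912 candidates. Test each by forward raycasting.
  (4.5, 2.5, 255°): beam 1 = 3.6235 ≠ 2.5882 ✗
  (3.5, 2.5, 15°): beam 1 = 1.5529 ≠ 2.5882 ✗
  (2.5, 7.5, 120°): beam 1 = 1.0000 ≠ 2.5882 ✗
  (4.5, 6.5, 330°): beam 1 = 5.0000 ≠ 2.5882 ✗
  (1.5, 4.5, 15°): beam 1 = 1.5529 ≠ 2.5882 ✗
  …
  (3.5, 3.5, 345°): r_1=2.5882, r_2=2.8868, r_3=6.3509, r_4=4.6587 — all match ✓
Only this pose fits every beam.

(x, y, θ) = (3.5, 3.5, 345°)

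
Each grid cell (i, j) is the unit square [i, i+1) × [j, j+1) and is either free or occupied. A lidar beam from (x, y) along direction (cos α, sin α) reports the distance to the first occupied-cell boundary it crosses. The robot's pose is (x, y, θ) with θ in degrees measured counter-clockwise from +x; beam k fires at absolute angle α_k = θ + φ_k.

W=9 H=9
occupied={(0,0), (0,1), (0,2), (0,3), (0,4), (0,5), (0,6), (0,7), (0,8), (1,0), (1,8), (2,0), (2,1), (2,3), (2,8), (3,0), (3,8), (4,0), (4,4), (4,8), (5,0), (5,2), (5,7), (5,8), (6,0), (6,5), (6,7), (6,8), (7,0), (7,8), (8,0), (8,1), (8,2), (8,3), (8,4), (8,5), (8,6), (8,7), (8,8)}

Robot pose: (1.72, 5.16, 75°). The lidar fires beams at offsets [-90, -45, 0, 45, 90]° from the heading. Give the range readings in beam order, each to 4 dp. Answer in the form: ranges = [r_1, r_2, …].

ranges = [2.3604, 3.7874, 2.9402, 1.4400, 0.7454]

beam 1: φ=-90°, α=345°
  d=(0.9659,-0.2588)  start (1,5)  tX=0.2899 tY=0.6182  stride 1/|dx|=1.0353 1/|dy|=3.8637
    cross x-line → (2,5), t=0.2899
    cross y-line → (2,4), t=0.6182
    cross x-line → (3,4), t=1.3252
    cross x-line → (4,4), t=2.3604 (wall)
  → r_1 = 2.3604
beam 2: φ=-45°, α=30°
  d=(0.8660,0.5000)  start (1,5)  tX=0.3233 tY=1.6800  stride 1/|dx|=1.1547 1/|dy|=2.0000
    cross x-line → (2,5), t=0.3233
    cross x-line → (3,5), t=1.4780
    cross y-line → (3,6), t=1.6800
    cross x-line → (4,6), t=2.6327
    cross y-line → (4,7), t=3.6800
    cross x-line → (5,7), t=3.7874 (wall)
  → r_2 = 3.7874
beam 3: φ=0°, α=75°
  d=(0.2588,0.9659)  start (1,5)  tX=1.0818 tY=0.8696  stride 1/|dx|=3.8637 1/|dy|=1.0353
    cross y-line → (1,6), t=0.8696
    cross x-line → (2,6), t=1.0818
    cross y-line → (2,7), t=1.9049
    cross y-line → (2,8), t=2.9402 (wall)
  → r_3 = 2.9402
beam 4: φ=45°, α=120°
  d=(-0.5000,0.8660)  start (1,5)  tX=1.4400 tY=0.9699  stride 1/|dx|=2.0000 1/|dy|=1.1547
    cross y-line → (1,6), t=0.9699
    cross x-line → (0,6), t=1.4400 (wall)
  → r_4 = 1.4400
beam 5: φ=90°, α=165°
  d=(-0.9659,0.2588)  start (1,5)  tX=0.7454 tY=3.2455  stride 1/|dx|=1.0353 1/|dy|=3.8637
    cross x-line → (0,5), t=0.7454 (wall)
  → r_5 = 0.7454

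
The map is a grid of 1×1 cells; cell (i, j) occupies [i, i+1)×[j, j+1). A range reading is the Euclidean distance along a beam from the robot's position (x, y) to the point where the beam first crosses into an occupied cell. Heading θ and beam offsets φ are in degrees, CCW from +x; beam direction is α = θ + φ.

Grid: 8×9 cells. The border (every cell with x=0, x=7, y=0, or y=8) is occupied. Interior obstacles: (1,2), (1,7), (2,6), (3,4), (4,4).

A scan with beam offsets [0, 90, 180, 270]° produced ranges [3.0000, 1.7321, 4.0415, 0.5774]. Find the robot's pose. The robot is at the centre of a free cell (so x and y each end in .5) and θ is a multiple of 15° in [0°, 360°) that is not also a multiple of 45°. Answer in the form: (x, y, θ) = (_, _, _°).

(x, y, θ) = (5.5, 4.5, 300°)

The pose lattice has 37·16 = 592 candidates. Test each by forward raycasting.
  (6.5, 7.5, 345°): beam 1 = 0.5176 ≠ 3.0000 ✗
  (1.5, 6.5, 255°): beam 1 = 1.9319 ≠ 3.0000 ✗
  (2.5, 4.5, 285°): beam 1 = 3.6235 ≠ 3.0000 ✗
  …
  (5.5, 4.5, 300°): r_1=3.0000, r_2=1.7321, r_3=4.0415, r_4=0.5774 — all match ✓
Only this pose fits every beam.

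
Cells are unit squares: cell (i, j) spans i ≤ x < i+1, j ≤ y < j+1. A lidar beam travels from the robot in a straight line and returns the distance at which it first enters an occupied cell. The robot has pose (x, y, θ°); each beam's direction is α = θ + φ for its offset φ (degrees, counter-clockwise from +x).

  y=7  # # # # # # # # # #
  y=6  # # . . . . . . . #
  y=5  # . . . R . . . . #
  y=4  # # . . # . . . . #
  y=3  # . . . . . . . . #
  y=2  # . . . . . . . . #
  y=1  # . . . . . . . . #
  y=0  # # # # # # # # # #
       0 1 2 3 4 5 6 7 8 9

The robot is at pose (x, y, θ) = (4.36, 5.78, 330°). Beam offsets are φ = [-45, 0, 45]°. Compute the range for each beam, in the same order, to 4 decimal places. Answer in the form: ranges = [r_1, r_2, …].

ranges = [0.8075, 5.3578, 4.7137]

beam 1: φ=-45°, α=285°
  dir = (cos 285°, sin 285°) = (0.2588, -0.9659); from cell (4,5)
  next x-line at t=2.4728, next y-line at t=0.8075; Δt_x=3.8637, Δt_y=1.0353
    y: enter (4,4) at t=0.8075 ← occupied
  → r_1 = 0.8075
beam 2: φ=0°, α=330°
  dir = (cos 330°, sin 330°) = (0.8660, -0.5000); from cell (4,5)
  next x-line at t=0.7390, next y-line at t=1.5600; Δt_x=1.1547, Δt_y=2.0000
    x: enter (5,5) at t=0.7390
    y: enter (5,4) at t=1.5600
    x: enter (6,4) at t=1.8937
    x: enter (7,4) at t=3.0484
    y: enter (7,3) at t=3.5600
    x: enter (8,3) at t=4.2031
    x: enter (9,3) at t=5.3578 ← occupied
  → r_2 = 5.3578
beam 3: φ=45°, α=15°
  dir = (cos 15°, sin 15°) = (0.9659, 0.2588); from cell (4,5)
  next x-line at t=0.6626, next y-line at t=0.8500; Δt_x=1.0353, Δt_y=3.8637
    x: enter (5,5) at t=0.6626
    y: enter (5,6) at t=0.8500
    x: enter (6,6) at t=1.6979
    x: enter (7,6) at t=2.7331
    x: enter (8,6) at t=3.7684
    y: enter (8,7) at t=4.7137 ← occupied
  → r_3 = 4.7137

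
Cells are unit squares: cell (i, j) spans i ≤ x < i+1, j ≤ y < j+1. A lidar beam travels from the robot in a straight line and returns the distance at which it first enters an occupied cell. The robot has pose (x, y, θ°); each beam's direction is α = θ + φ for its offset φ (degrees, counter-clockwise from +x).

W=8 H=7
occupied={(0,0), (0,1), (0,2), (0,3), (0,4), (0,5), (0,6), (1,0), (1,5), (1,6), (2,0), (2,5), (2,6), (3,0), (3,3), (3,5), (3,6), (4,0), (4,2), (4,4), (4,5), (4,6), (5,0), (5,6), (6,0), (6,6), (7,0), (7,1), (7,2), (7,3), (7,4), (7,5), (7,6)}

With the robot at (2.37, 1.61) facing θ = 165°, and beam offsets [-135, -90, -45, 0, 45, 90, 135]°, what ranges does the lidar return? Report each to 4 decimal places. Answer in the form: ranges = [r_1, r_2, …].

beam 1: φ=-135°, α=30°
  dir = (cos 30°, sin 30°) = (0.8660, 0.5000); from cell (2,1)
  next x-line at t=0.7275, next y-line at t=0.7800; Δt_x=1.1547, Δt_y=2.0000
    x: enter (3,1) at t=0.7275
    y: enter (3,2) at t=0.7800
    x: enter (4,2) at t=1.8822 ← occupied
  → r_1 = 1.8822
beam 2: φ=-90°, α=75°
  dir = (cos 75°, sin 75°) = (0.2588, 0.9659); from cell (2,1)
  next x-line at t=2.4341, next y-line at t=0.4038; Δt_x=3.8637, Δt_y=1.0353
    y: enter (2,2) at t=0.4038
    y: enter (2,3) at t=1.4390
    x: enter (3,3) at t=2.4341 ← occupied
  → r_2 = 2.4341
beam 3: φ=-45°, α=120°
  dir = (cos 120°, sin 120°) = (-0.5000, 0.8660); from cell (2,1)
  next x-line at t=0.7400, next y-line at t=0.4503; Δt_x=2.0000, Δt_y=1.1547
    y: enter (2,2) at t=0.4503
    x: enter (1,2) at t=0.7400
    y: enter (1,3) at t=1.6050
    x: enter (0,3) at t=2.7400 ← occupied
  → r_3 = 2.7400
beam 4: φ=0°, α=165°
  dir = (cos 165°, sin 165°) = (-0.9659, 0.2588); from cell (2,1)
  next x-line at t=0.3831, next y-line at t=1.5068; Δt_x=1.0353, Δt_y=3.8637
    x: enter (1,1) at t=0.3831
    x: enter (0,1) at t=1.4183 ← occupied
  → r_4 = 1.4183
beam 5: φ=45°, α=210°
  dir = (cos 210°, sin 210°) = (-0.8660, -0.5000); from cell (2,1)
  next x-line at t=0.4272, next y-line at t=1.2200; Δt_x=1.1547, Δt_y=2.0000
    x: enter (1,1) at t=0.4272
    y: enter (1,0) at t=1.2200 ← occupied
  → r_5 = 1.2200
beam 6: φ=90°, α=255°
  dir = (cos 255°, sin 255°) = (-0.2588, -0.9659); from cell (2,1)
  next x-line at t=1.4296, next y-line at t=0.6315; Δt_x=3.8637, Δt_y=1.0353
    y: enter (2,0) at t=0.6315 ← occupied
  → r_6 = 0.6315
beam 7: φ=135°, α=300°
  dir = (cos 300°, sin 300°) = (0.5000, -0.8660); from cell (2,1)
  next x-line at t=1.2600, next y-line at t=0.7044; Δt_x=2.0000, Δt_y=1.1547
    y: enter (2,0) at t=0.7044 ← occupied
  → r_7 = 0.7044

ranges = [1.8822, 2.4341, 2.7400, 1.4183, 1.2200, 0.6315, 0.7044]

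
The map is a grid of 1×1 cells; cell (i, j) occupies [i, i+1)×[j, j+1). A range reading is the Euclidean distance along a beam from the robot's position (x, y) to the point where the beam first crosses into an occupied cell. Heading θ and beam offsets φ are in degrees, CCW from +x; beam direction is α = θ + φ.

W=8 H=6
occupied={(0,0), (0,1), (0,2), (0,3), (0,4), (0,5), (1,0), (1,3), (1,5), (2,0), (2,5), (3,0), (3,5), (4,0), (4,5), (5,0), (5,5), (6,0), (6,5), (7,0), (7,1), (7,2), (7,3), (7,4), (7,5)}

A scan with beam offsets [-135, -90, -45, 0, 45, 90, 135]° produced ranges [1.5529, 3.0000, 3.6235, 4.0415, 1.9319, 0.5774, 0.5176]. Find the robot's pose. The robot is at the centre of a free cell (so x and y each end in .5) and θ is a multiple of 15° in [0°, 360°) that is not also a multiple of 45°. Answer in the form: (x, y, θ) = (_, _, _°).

Enumerate (i+0.5, j+0.5, θ) over the 23 free cells and 16 admissible headings. For each, cast all 7 beams and compare to the given ranges.
  (2.5, 4.5, 75°): beam 1 = 4.0415 ≠ 1.5529 ✗
  (5.5, 3.5, 345°): beam 1 = 5.0000 ≠ 1.5529 ✗
  (6.5, 1.5, 120°): beam 1 = 0.5176 ≠ 1.5529 ✗
  (5.5, 3.5, 105°): beam 1 = 1.7321 ≠ 1.5529 ✗
  (3.5, 3.5, 105°): beam 1 = 4.0415 ≠ 1.5529 ✗
  …
  (5.5, 1.5, 150°): r_1=1.5529, r_2=3.0000, r_3=3.6235, r_4=4.0415, r_5=1.9319, r_6=0.5774, r_7=0.5176 — all match ✓
No second candidate reproduces the full scan.

(x, y, θ) = (5.5, 1.5, 150°)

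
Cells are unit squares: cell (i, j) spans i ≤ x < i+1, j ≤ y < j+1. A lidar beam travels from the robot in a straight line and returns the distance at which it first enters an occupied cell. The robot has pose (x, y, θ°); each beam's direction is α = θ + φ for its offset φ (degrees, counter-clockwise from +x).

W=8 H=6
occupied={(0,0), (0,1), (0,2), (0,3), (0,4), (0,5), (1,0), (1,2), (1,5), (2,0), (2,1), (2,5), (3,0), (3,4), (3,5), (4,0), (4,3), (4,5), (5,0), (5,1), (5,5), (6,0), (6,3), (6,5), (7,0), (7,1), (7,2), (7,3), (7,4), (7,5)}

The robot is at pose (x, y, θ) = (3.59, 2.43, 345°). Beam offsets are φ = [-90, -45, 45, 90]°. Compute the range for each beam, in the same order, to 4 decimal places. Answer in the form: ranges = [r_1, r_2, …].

ranges = [1.4804, 1.6512, 1.1400, 1.5841]

beam 1: φ=-90°, α=255°
  dir = (cos 255°, sin 255°) = (-0.2588, -0.9659); from cell (3,2)
  next x-line at t=2.2796, next y-line at t=0.4452; Δt_x=3.8637, Δt_y=1.0353
    y: enter (3,1) at t=0.4452
    y: enter (3,0) at t=1.4804 ← occupied
  → r_1 = 1.4804
beam 2: φ=-45°, α=300°
  dir = (cos 300°, sin 300°) = (0.5000, -0.8660); from cell (3,2)
  next x-line at t=0.8200, next y-line at t=0.4965; Δt_x=2.0000, Δt_y=1.1547
    y: enter (3,1) at t=0.4965
    x: enter (4,1) at t=0.8200
    y: enter (4,0) at t=1.6512 ← occupied
  → r_2 = 1.6512
beam 3: φ=45°, α=30°
  dir = (cos 30°, sin 30°) = (0.8660, 0.5000); from cell (3,2)
  next x-line at t=0.4734, next y-line at t=1.1400; Δt_x=1.1547, Δt_y=2.0000
    x: enter (4,2) at t=0.4734
    y: enter (4,3) at t=1.1400 ← occupied
  → r_3 = 1.1400
beam 4: φ=90°, α=75°
  dir = (cos 75°, sin 75°) = (0.2588, 0.9659); from cell (3,2)
  next x-line at t=1.5841, next y-line at t=0.5901; Δt_x=3.8637, Δt_y=1.0353
    y: enter (3,3) at t=0.5901
    x: enter (4,3) at t=1.5841 ← occupied
  → r_4 = 1.5841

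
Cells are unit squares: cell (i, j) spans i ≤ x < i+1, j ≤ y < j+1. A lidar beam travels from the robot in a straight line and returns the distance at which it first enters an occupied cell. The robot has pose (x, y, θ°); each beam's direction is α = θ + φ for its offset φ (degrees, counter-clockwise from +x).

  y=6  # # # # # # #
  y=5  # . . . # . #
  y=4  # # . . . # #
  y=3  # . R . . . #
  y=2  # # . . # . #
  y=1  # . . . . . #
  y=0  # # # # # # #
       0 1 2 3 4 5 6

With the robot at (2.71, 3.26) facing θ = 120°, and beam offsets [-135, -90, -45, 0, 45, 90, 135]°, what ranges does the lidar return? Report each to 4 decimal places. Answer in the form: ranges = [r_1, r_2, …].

beam 1: φ=-135°, α=345°
  cosα=0.9659 sinα=-0.2588 | (2,3) | tMaxX 0.3002 tMaxY 1.0046 | tΔX 1.0353 tΔY 3.8637
    t=0.3002 [x] (3,3)
    t=1.0046 [y] (3,2)
    t=1.3355 [x] (4,2) — stop
  → r_1 = 1.3355
beam 2: φ=-90°, α=30°
  cosα=0.8660 sinα=0.5000 | (2,3) | tMaxX 0.3349 tMaxY 1.4800 | tΔX 1.1547 tΔY 2.0000
    t=0.3349 [x] (3,3)
    t=1.4800 [y] (3,4)
    t=1.4896 [x] (4,4)
    t=2.6443 [x] (5,4) — stop
  → r_2 = 2.6443
beam 3: φ=-45°, α=75°
  cosα=0.2588 sinα=0.9659 | (2,3) | tMaxX 1.1205 tMaxY 0.7661 | tΔX 3.8637 tΔY 1.0353
    t=0.7661 [y] (2,4)
    t=1.1205 [x] (3,4)
    t=1.8014 [y] (3,5)
    t=2.8367 [y] (3,6) — stop
  → r_3 = 2.8367
beam 4: φ=0°, α=120°
  cosα=-0.5000 sinα=0.8660 | (2,3) | tMaxX 1.4200 tMaxY 0.8545 | tΔX 2.0000 tΔY 1.1547
    t=0.8545 [y] (2,4)
    t=1.4200 [x] (1,4) — stop
  → r_4 = 1.4200
beam 5: φ=45°, α=165°
  cosα=-0.9659 sinα=0.2588 | (2,3) | tMaxX 0.7350 tMaxY 2.8591 | tΔX 1.0353 tΔY 3.8637
    t=0.7350 [x] (1,3)
    t=1.7703 [x] (0,3) — stop
  → r_5 = 1.7703
beam 6: φ=90°, α=210°
  cosα=-0.8660 sinα=-0.5000 | (2,3) | tMaxX 0.8198 tMaxY 0.5200 | tΔX 1.1547 tΔY 2.0000
    t=0.5200 [y] (2,2)
    t=0.8198 [x] (1,2) — stop
  → r_6 = 0.8198
beam 7: φ=135°, α=255°
  cosα=-0.2588 sinα=-0.9659 | (2,3) | tMaxX 2.7432 tMaxY 0.2692 | tΔX 3.8637 tΔY 1.0353
    t=0.2692 [y] (2,2)
    t=1.3044 [y] (2,1)
    t=2.3397 [y] (2,0) — stop
  → r_7 = 2.3397

ranges = [1.3355, 2.6443, 2.8367, 1.4200, 1.7703, 0.8198, 2.3397]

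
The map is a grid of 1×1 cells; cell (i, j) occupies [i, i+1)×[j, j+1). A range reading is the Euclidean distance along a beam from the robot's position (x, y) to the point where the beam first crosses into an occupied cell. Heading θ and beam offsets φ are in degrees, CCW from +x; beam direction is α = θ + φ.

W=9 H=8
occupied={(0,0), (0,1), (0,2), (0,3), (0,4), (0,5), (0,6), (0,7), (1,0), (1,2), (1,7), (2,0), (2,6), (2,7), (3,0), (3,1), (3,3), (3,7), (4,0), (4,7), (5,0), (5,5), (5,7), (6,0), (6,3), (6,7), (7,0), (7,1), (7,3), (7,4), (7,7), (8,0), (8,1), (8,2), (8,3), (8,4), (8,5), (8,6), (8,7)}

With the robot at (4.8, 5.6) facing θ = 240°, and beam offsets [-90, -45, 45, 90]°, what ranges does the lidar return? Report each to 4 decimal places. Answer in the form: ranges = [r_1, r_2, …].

ranges = [2.0785, 3.9340, 4.7623, 0.2309]

beam 1: φ=-90°, α=150°
  dir = (cos 150°, sin 150°) = (-0.8660, 0.5000); from cell (4,5)
  next x-line at t=0.9238, next y-line at t=0.8000; Δt_x=1.1547, Δt_y=2.0000
    y: enter (4,6) at t=0.8000
    x: enter (3,6) at t=0.9238
    x: enter (2,6) at t=2.0785 ← occupied
  → r_1 = 2.0785
beam 2: φ=-45°, α=195°
  dir = (cos 195°, sin 195°) = (-0.9659, -0.2588); from cell (4,5)
  next x-line at t=0.8282, next y-line at t=2.3182; Δt_x=1.0353, Δt_y=3.8637
    x: enter (3,5) at t=0.8282
    x: enter (2,5) at t=1.8635
    y: enter (2,4) at t=2.3182
    x: enter (1,4) at t=2.8988
    x: enter (0,4) at t=3.9340 ← occupied
  → r_2 = 3.9340
beam 3: φ=45°, α=285°
  dir = (cos 285°, sin 285°) = (0.2588, -0.9659); from cell (4,5)
  next x-line at t=0.7727, next y-line at t=0.6212; Δt_x=3.8637, Δt_y=1.0353
    y: enter (4,4) at t=0.6212
    x: enter (5,4) at t=0.7727
    y: enter (5,3) at t=1.6564
    y: enter (5,2) at t=2.6917
    y: enter (5,1) at t=3.7270
    x: enter (6,1) at t=4.6364
    y: enter (6,0) at t=4.7623 ← occupied
  → r_3 = 4.7623
beam 4: φ=90°, α=330°
  dir = (cos 330°, sin 330°) = (0.8660, -0.5000); from cell (4,5)
  next x-line at t=0.2309, next y-line at t=1.2000; Δt_x=1.1547, Δt_y=2.0000
    x: enter (5,5) at t=0.2309 ← occupied
  → r_4 = 0.2309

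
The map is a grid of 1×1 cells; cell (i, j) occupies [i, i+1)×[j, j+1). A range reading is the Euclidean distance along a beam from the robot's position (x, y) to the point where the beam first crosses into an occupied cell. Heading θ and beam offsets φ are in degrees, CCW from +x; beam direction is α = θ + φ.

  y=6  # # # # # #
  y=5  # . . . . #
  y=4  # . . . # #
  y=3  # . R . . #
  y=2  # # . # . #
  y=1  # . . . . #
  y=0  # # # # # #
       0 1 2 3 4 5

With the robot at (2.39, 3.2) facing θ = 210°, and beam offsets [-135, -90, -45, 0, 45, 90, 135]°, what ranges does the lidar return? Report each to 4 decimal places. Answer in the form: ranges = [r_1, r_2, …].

ranges = [2.8988, 2.7800, 1.4390, 0.4503, 2.2776, 1.2200, 0.7727]

beam 1: φ=-135°, α=75°
  dir = (cos 75°, sin 75°) = (0.2588, 0.9659); from cell (2,3)
  next x-line at t=2.3569, next y-line at t=0.8282; Δt_x=3.8637, Δt_y=1.0353
    y: enter (2,4) at t=0.8282
    y: enter (2,5) at t=1.8635
    x: enter (3,5) at t=2.3569
    y: enter (3,6) at t=2.8988 ← occupied
  → r_1 = 2.8988
beam 2: φ=-90°, α=120°
  dir = (cos 120°, sin 120°) = (-0.5000, 0.8660); from cell (2,3)
  next x-line at t=0.7800, next y-line at t=0.9238; Δt_x=2.0000, Δt_y=1.1547
    x: enter (1,3) at t=0.7800
    y: enter (1,4) at t=0.9238
    y: enter (1,5) at t=2.0785
    x: enter (0,5) at t=2.7800 ← occupied
  → r_2 = 2.7800
beam 3: φ=-45°, α=165°
  dir = (cos 165°, sin 165°) = (-0.9659, 0.2588); from cell (2,3)
  next x-line at t=0.4038, next y-line at t=3.0910; Δt_x=1.0353, Δt_y=3.8637
    x: enter (1,3) at t=0.4038
    x: enter (0,3) at t=1.4390 ← occupied
  → r_3 = 1.4390
beam 4: φ=0°, α=210°
  dir = (cos 210°, sin 210°) = (-0.8660, -0.5000); from cell (2,3)
  next x-line at t=0.4503, next y-line at t=0.4000; Δt_x=1.1547, Δt_y=2.0000
    y: enter (2,2) at t=0.4000
    x: enter (1,2) at t=0.4503 ← occupied
  → r_4 = 0.4503
beam 5: φ=45°, α=255°
  dir = (cos 255°, sin 255°) = (-0.2588, -0.9659); from cell (2,3)
  next x-line at t=1.5068, next y-line at t=0.2071; Δt_x=3.8637, Δt_y=1.0353
    y: enter (2,2) at t=0.2071
    y: enter (2,1) at t=1.2423
    x: enter (1,1) at t=1.5068
    y: enter (1,0) at t=2.2776 ← occupied
  → r_5 = 2.2776
beam 6: φ=90°, α=300°
  dir = (cos 300°, sin 300°) = (0.5000, -0.8660); from cell (2,3)
  next x-line at t=1.2200, next y-line at t=0.2309; Δt_x=2.0000, Δt_y=1.1547
    y: enter (2,2) at t=0.2309
    x: enter (3,2) at t=1.2200 ← occupied
  → r_6 = 1.2200
beam 7: φ=135°, α=345°
  dir = (cos 345°, sin 345°) = (0.9659, -0.2588); from cell (2,3)
  next x-line at t=0.6315, next y-line at t=0.7727; Δt_x=1.0353, Δt_y=3.8637
    x: enter (3,3) at t=0.6315
    y: enter (3,2) at t=0.7727 ← occupied
  → r_7 = 0.7727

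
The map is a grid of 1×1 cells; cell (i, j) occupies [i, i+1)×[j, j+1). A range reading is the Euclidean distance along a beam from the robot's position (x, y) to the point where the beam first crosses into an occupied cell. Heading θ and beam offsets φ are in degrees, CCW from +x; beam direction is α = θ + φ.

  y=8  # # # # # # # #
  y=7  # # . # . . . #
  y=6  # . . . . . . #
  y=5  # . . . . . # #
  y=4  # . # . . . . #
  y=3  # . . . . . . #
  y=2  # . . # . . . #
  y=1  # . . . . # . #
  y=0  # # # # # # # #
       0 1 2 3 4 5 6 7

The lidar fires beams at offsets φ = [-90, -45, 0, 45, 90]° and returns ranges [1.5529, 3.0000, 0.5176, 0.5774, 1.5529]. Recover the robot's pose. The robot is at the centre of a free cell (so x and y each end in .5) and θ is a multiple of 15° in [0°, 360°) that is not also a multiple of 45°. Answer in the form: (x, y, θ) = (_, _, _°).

(x, y, θ) = (5.5, 2.5, 255°)

The pose lattice has 36·16 = 576 candidates. Test each by forward raycasting.
  (6.5, 1.5, 30°): beam 1 = 0.5774 ≠ 1.5529 ✗
  (6.5, 4.5, 30°): beam 1 = 1.0000 ≠ 1.5529 ✗
  (5.5, 6.5, 300°): beam 1 = 3.0000 ≠ 1.5529 ✗
  (2.5, 7.5, 60°): beam 1 = 0.5774 ≠ 1.5529 ✗
  …
  (5.5, 2.5, 255°): r_1=1.5529, r_2=3.0000, r_3=0.5176, r_4=0.5774, r_5=1.5529 — all match ✓
No second candidate reproduces the full scan.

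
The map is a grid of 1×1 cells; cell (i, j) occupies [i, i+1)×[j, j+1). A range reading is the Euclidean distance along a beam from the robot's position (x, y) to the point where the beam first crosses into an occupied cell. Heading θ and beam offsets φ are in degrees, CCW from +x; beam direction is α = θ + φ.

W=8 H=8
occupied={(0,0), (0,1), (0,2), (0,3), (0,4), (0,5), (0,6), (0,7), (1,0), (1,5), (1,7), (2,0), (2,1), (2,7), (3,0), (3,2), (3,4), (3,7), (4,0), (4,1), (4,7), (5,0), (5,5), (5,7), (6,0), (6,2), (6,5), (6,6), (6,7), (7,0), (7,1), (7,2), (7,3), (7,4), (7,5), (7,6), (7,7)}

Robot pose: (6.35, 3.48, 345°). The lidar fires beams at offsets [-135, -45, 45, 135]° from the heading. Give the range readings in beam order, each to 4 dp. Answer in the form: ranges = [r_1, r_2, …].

ranges = [2.7135, 0.5543, 0.7506, 1.7551]

beam 1: φ=-135°, α=210°
  d=(-0.8660,-0.5000)  start (6,3)  tX=0.4041 tY=0.9600  stride 1/|dx|=1.1547 1/|dy|=2.0000
    cross x-line → (5,3), t=0.4041
    cross y-line → (5,2), t=0.9600
    cross x-line → (4,2), t=1.5588
    cross x-line → (3,2), t=2.7135 (wall)
  → r_1 = 2.7135
beam 2: φ=-45°, α=300°
  d=(0.5000,-0.8660)  start (6,3)  tX=1.3000 tY=0.5543  stride 1/|dx|=2.0000 1/|dy|=1.1547
    cross y-line → (6,2), t=0.5543 (wall)
  → r_2 = 0.5543
beam 3: φ=45°, α=30°
  d=(0.8660,0.5000)  start (6,3)  tX=0.7506 tY=1.0400  stride 1/|dx|=1.1547 1/|dy|=2.0000
    cross x-line → (7,3), t=0.7506 (wall)
  → r_3 = 0.7506
beam 4: φ=135°, α=120°
  d=(-0.5000,0.8660)  start (6,3)  tX=0.7000 tY=0.6004  stride 1/|dx|=2.0000 1/|dy|=1.1547
    cross y-line → (6,4), t=0.6004
    cross x-line → (5,4), t=0.7000
    cross y-line → (5,5), t=1.7551 (wall)
  → r_4 = 1.7551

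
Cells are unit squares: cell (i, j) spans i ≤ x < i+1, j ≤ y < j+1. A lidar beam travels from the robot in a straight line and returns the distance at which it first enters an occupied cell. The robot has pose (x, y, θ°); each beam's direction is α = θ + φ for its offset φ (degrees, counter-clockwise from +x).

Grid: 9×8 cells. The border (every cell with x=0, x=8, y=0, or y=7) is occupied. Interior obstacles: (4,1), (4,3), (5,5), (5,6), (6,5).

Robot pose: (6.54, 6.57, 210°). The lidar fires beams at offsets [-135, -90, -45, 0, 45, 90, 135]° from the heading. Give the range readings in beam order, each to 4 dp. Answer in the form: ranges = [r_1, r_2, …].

ranges = [0.4452, 0.4965, 0.5590, 0.6235, 0.5901, 0.6582, 1.5115]

beam 1: φ=-135°, α=75°
  cosα=0.2588 sinα=0.9659 | (6,6) | tMaxX 1.7773 tMaxY 0.4452 | tΔX 3.8637 tΔY 1.0353
    t=0.4452 [y] (6,7) — stop
  → r_1 = 0.4452
beam 2: φ=-90°, α=120°
  cosα=-0.5000 sinα=0.8660 | (6,6) | tMaxX 1.0800 tMaxY 0.4965 | tΔX 2.0000 tΔY 1.1547
    t=0.4965 [y] (6,7) — stop
  → r_2 = 0.4965
beam 3: φ=-45°, α=165°
  cosα=-0.9659 sinα=0.2588 | (6,6) | tMaxX 0.5590 tMaxY 1.6614 | tΔX 1.0353 tΔY 3.8637
    t=0.5590 [x] (5,6) — stop
  → r_3 = 0.5590
beam 4: φ=0°, α=210°
  cosα=-0.8660 sinα=-0.5000 | (6,6) | tMaxX 0.6235 tMaxY 1.1400 | tΔX 1.1547 tΔY 2.0000
    t=0.6235 [x] (5,6) — stop
  → r_4 = 0.6235
beam 5: φ=45°, α=255°
  cosα=-0.2588 sinα=-0.9659 | (6,6) | tMaxX 2.0864 tMaxY 0.5901 | tΔX 3.8637 tΔY 1.0353
    t=0.5901 [y] (6,5) — stop
  → r_5 = 0.5901
beam 6: φ=90°, α=300°
  cosα=0.5000 sinα=-0.8660 | (6,6) | tMaxX 0.9200 tMaxY 0.6582 | tΔX 2.0000 tΔY 1.1547
    t=0.6582 [y] (6,5) — stop
  → r_6 = 0.6582
beam 7: φ=135°, α=345°
  cosα=0.9659 sinα=-0.2588 | (6,6) | tMaxX 0.4762 tMaxY 2.2023 | tΔX 1.0353 tΔY 3.8637
    t=0.4762 [x] (7,6)
    t=1.5115 [x] (8,6) — stop
  → r_7 = 1.5115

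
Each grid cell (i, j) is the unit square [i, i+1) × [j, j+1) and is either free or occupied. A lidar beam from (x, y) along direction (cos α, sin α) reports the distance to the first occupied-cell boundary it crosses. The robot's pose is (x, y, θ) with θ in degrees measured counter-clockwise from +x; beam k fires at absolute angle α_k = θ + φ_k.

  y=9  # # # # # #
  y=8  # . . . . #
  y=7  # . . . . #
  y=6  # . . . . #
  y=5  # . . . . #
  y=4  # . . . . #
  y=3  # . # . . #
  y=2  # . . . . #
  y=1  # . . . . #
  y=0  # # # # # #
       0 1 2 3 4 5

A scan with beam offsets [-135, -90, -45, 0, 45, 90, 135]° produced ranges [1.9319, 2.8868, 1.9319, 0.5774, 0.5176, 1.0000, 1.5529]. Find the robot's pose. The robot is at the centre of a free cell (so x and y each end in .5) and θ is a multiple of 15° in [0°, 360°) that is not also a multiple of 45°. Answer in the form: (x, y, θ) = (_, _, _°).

(x, y, θ) = (3.5, 1.5, 240°)

Enumerate (i+0.5, j+0.5, θ) over the 31 free cells and 16 admissible headings. For each, cast all 7 beams and compare to the given ranges.
  (3.5, 3.5, 30°): beam 1 = 2.5882 ≠ 1.9319 ✗
  (1.5, 8.5, 210°): beam 1 = 0.5176 ≠ 1.9319 ✗
  (4.5, 8.5, 105°): beam 1 = 0.5774 ≠ 1.9319 ✗
  …
  (3.5, 1.5, 240°): r_1=1.9319, r_2=2.8868, r_3=1.9319, r_4=0.5774, r_5=0.5176, r_6=1.0000, r_7=1.5529 — all match ✓
No second candidate reproduces the full scan.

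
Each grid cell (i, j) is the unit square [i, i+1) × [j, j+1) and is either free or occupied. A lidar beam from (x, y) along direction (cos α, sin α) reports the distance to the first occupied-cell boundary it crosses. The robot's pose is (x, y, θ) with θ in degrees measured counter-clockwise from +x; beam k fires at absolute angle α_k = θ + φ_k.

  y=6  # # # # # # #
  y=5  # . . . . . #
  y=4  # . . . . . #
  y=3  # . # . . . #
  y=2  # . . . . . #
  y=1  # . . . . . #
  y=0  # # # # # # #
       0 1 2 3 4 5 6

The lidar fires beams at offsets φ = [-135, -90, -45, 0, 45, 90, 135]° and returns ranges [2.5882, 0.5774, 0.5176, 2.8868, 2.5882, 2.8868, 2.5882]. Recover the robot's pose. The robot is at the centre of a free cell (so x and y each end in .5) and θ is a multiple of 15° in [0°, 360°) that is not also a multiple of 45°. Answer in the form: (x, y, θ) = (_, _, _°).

The pose lattice has 24·16 = 384 candidates. Test each by forward raycasting.
  (5.5, 5.5, 195°): beam 1 = 0.5774 ≠ 2.5882 ✗
  (5.5, 3.5, 15°): beam 1 = 2.8868 ≠ 2.5882 ✗
  (5.5, 5.5, 120°): beam 1 = 0.5176 ≠ 2.5882 ✗
  (5.5, 1.5, 75°): beam 1 = 0.5774 ≠ 2.5882 ✗
  …
  (3.5, 3.5, 240°): r_1=2.5882, r_2=0.5774, r_3=0.5176, r_4=2.8868, r_5=2.5882, r_6=2.8868, r_7=2.5882 — all match ✓
Only this pose fits every beam.

(x, y, θ) = (3.5, 3.5, 240°)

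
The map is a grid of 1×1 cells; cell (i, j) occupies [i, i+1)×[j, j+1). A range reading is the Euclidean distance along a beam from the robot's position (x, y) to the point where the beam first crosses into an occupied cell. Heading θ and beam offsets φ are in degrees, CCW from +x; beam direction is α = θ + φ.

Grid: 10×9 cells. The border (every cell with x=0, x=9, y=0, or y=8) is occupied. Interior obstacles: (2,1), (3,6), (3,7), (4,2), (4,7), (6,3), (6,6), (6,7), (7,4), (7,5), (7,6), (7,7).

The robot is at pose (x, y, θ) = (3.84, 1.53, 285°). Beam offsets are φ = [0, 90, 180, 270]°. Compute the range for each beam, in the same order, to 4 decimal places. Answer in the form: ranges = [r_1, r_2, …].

beam 1: φ=0°, α=285°
  direction (0.2588, -0.9659); cell (3,1); t to first gridline: x 0.6182, y 0.5487 (then +3.8637 / +1.0353)
    (3,0) via y @ 0.5487  # hit
  → r_1 = 0.5487
beam 2: φ=90°, α=15°
  direction (0.9659, 0.2588); cell (3,1); t to first gridline: x 0.1656, y 1.8159 (then +1.0353 / +3.8637)
    (4,1) via x @ 0.1656
    (5,1) via x @ 1.2009
    (5,2) via y @ 1.8159
    (6,2) via x @ 2.2362
    (7,2) via x @ 3.2715
    (8,2) via x @ 4.3067
    (9,2) via x @ 5.3420  # hit
  → r_2 = 5.3420
beam 3: φ=180°, α=105°
  direction (-0.2588, 0.9659); cell (3,1); t to first gridline: x 3.2455, y 0.4866 (then +3.8637 / +1.0353)
    (3,2) via y @ 0.4866
    (3,3) via y @ 1.5219
    (3,4) via y @ 2.5571
    (2,4) via x @ 3.2455
    (2,5) via y @ 3.5924
    (2,6) via y @ 4.6277
    (2,7) via y @ 5.6630
    (2,8) via y @ 6.6982  # hit
  → r_3 = 6.6982
beam 4: φ=270°, α=195°
  direction (-0.9659, -0.2588); cell (3,1); t to first gridline: x 0.8696, y 2.0478 (then +1.0353 / +3.8637)
    (2,1) via x @ 0.8696  # hit
  → r_4 = 0.8696

ranges = [0.5487, 5.3420, 6.6982, 0.8696]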